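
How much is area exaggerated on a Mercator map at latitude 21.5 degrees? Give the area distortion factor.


area_distortion = 1/cos^2(21.5) = 1.155

1.155


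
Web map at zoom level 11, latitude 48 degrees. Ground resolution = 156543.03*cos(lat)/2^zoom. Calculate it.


res = 156543.03 * cos(48) / 2^11 = 156543.03 * 0.66913061 / 2048 = 51.15 m/pixel

51.15 m/pixel


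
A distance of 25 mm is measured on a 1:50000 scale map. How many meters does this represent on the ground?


ground = 25 mm * 50000 / 1000 = 1250.0 m

1250.0 m


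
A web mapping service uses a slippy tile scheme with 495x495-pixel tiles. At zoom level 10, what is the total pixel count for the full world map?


tiles per axis = 2^10 = 1024
total tiles = 1024^2 = 1048576
pixels per axis = 1024 * 495 = 506880
total pixels = 506880^2 = 256927334400

256927334400 pixels


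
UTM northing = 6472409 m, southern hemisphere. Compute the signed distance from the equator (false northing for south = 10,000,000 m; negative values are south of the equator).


For southern: actual = 6472409 - 10000000 = -3527591 m

-3527591 m


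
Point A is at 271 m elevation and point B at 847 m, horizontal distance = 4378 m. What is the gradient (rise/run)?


gradient = (847 - 271) / 4378 = 576 / 4378 = 0.1316

0.1316


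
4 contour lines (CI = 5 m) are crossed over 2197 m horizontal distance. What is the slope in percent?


elevation change = 4 * 5 = 20 m
slope = 20 / 2197 * 100 = 0.9%

0.9%


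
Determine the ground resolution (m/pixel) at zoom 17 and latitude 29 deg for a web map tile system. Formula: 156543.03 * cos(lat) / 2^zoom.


res = 156543.03 * cos(29) / 2^17 = 156543.03 * 0.87461971 / 131072 = 1.04 m/pixel

1.04 m/pixel


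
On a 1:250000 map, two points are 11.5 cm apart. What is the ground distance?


ground = 11.5 cm * 250000 / 100 = 28750.0 m = 28.75 km

28.75 km


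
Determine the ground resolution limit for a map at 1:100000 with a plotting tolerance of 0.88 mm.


ground = 0.88 mm * 100000 / 1000 = 88.0 m

88.0 m


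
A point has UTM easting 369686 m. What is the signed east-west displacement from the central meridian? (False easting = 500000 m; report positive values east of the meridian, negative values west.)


displacement = 369686 - 500000 = -130314 m

-130314 m


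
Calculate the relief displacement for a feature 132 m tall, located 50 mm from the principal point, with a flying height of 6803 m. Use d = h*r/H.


d = h * r / H = 132 * 50 / 6803 = 0.97 mm

0.97 mm


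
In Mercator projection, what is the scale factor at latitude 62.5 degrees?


SF = 1 / cos(62.5) = 1 / 0.461749 = 2.166

2.166


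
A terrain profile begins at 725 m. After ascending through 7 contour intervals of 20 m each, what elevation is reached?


elevation = 725 + 7 * 20 = 865 m

865 m


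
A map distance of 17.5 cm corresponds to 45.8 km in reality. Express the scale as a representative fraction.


ground = 45.8 km = 4580000 cm; RF denominator = ground / map = 4580000 / 17.5 ≈ 261714; RF = 1:261714

1:261714


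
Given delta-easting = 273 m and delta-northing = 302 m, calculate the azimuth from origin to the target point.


az = atan2(273, 302) = 42.1 deg
adjusted to 0-360: 42.1 degrees

42.1 degrees


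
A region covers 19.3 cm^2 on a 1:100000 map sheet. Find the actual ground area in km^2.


ground_area = 19.3 * (100000/100)^2 = 19300000.0 m^2 = 19.3 km^2

19.3 km^2


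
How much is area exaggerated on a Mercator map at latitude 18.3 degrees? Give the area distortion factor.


area_distortion = 1/cos^2(18.3) = 1.109

1.109


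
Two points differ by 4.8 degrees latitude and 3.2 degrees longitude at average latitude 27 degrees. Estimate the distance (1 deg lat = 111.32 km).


dlat_km = 4.8 * 111.32 = 534.336
dlon_km = 3.2 * 111.32 * cos(27) ≈ 317.398
dist = sqrt(534.336^2 + 317.398^2) ≈ 621.5 km

621.5 km


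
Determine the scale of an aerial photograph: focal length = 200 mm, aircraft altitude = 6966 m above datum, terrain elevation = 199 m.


scale = f / (H - h) = 200 mm / 6767 m = 200 / 6767000 = 1:33835

1:33835


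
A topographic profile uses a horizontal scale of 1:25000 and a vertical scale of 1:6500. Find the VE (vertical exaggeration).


VE = horizontal_scale / vertical_scale = 25000 / 6500 ≈ 3.8

3.8x


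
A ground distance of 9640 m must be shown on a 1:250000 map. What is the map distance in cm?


map_cm = 9640 * 100 / 250000 = 3.856 cm ≈ 3.86 cm

3.86 cm


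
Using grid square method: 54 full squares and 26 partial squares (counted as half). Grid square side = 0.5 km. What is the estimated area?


effective squares = 54 + 26 * 0.5 = 67.0
area = 67.0 * 0.25 = 16.75 km^2

16.75 km^2


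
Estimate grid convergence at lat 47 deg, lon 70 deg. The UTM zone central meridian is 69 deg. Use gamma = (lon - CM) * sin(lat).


gamma = (70 - 69) * sin(47) = 1 * 0.731354 = 0.731 degrees

0.731 degrees


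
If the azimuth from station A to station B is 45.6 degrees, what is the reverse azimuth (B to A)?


back azimuth = (45.6 + 180) mod 360 = 225.6 degrees

225.6 degrees


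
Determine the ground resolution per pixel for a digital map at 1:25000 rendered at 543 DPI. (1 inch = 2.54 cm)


pixel_cm = 2.54 / 543 ≈ 0.004678 cm
ground = pixel_cm * 25000 / 100 = 2.54 * 25000 / (543 * 100) = 63500 / 54300 ≈ 1.17 m

1.17 m


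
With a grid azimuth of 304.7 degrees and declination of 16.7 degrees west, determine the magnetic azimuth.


magnetic azimuth = grid azimuth - declination (east +ve)
mag_az = 304.7 - -16.7 = 321.4 degrees

321.4 degrees


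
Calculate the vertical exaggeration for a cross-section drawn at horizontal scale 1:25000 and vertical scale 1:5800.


VE = horizontal_scale / vertical_scale = 25000 / 5800 ≈ 4.3

4.3x


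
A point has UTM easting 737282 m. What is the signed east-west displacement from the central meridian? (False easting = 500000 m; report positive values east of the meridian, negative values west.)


displacement = 737282 - 500000 = 237282 m

237282 m


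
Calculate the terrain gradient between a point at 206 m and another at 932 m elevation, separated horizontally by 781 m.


gradient = (932 - 206) / 781 = 726 / 781 = 0.9296

0.9296


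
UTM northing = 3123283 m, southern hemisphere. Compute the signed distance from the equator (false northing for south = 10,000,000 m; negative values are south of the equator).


For southern: actual = 3123283 - 10000000 = -6876717 m

-6876717 m


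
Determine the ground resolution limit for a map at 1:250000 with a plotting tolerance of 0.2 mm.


ground = 0.2 mm * 250000 / 1000 = 50.0 m

50.0 m


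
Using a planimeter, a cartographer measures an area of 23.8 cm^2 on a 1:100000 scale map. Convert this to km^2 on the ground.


ground_area = 23.8 * (100000/100)^2 = 23800000.0 m^2 = 23.8 km^2

23.8 km^2


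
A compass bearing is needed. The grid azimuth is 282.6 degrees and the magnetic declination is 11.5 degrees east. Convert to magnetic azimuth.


magnetic azimuth = grid azimuth - declination (east +ve)
mag_az = 282.6 - 11.5 = 271.1 degrees

271.1 degrees


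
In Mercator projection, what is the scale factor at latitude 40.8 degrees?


SF = 1 / cos(40.8) = 1 / 0.756995 = 1.321

1.321


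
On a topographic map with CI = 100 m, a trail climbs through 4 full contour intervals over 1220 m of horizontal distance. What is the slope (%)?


elevation change = 4 * 100 = 400 m
slope = 400 / 1220 * 100 = 32.8%

32.8%


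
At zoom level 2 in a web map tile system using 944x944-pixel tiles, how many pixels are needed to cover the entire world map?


tiles per axis = 2^2 = 4
total tiles = 4^2 = 16
pixels per axis = 4 * 944 = 3776
total pixels = 3776^2 = 14258176

14258176 pixels


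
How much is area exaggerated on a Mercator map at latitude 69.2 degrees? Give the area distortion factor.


area_distortion = 1/cos^2(69.2) = 7.93

7.93


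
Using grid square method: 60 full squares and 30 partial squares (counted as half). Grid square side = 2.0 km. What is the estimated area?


effective squares = 60 + 30 * 0.5 = 75.0
area = 75.0 * 4.0 = 300.0 km^2

300.0 km^2


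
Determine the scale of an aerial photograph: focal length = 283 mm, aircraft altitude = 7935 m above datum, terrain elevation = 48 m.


scale = f / (H - h) = 283 mm / 7887 m = 283 / 7887000 = 1:27869

1:27869


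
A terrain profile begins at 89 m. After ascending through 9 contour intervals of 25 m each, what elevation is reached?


elevation = 89 + 9 * 25 = 314 m

314 m


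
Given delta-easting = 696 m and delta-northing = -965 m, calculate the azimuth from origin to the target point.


az = atan2(696, -965) = 144.2 deg
adjusted to 0-360: 144.2 degrees

144.2 degrees


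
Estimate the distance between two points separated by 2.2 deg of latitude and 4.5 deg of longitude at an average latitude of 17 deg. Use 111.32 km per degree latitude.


dlat_km = 2.2 * 111.32 = 244.904
dlon_km = 4.5 * 111.32 * cos(17) ≈ 479.051
dist = sqrt(244.904^2 + 479.051^2) ≈ 538.0 km

538.0 km


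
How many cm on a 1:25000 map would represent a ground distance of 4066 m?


map_cm = 4066 * 100 / 25000 = 16.264 cm ≈ 16.26 cm

16.26 cm


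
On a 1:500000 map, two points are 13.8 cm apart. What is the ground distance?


ground = 13.8 cm * 500000 / 100 = 69000.0 m = 69.0 km

69.0 km


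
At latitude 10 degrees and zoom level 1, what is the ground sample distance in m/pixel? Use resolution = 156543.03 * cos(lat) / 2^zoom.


res = 156543.03 * cos(10) / 2^1 = 156543.03 * 0.98480775 / 2 = 77082.39 m/pixel

77082.39 m/pixel


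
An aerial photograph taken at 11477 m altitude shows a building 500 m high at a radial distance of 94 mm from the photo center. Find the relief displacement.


d = h * r / H = 500 * 94 / 11477 = 4.1 mm

4.1 mm


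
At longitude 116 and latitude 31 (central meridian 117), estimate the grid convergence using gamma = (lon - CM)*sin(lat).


gamma = (116 - 117) * sin(31) = -1 * 0.515038 = -0.515 degrees

-0.515 degrees


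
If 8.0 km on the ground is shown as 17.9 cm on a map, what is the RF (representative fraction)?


ground = 8.0 km = 800000 cm; RF denominator = ground / map = 800000 / 17.9 ≈ 44693; RF = 1:44693

1:44693


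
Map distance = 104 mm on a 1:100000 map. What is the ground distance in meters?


ground = 104 mm * 100000 / 1000 = 10400.0 m

10400.0 m


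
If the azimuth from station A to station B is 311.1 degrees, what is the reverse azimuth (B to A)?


back azimuth = (311.1 + 180) mod 360 = 131.1 degrees

131.1 degrees


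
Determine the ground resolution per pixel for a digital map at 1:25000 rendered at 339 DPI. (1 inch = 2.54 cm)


pixel_cm = 2.54 / 339 ≈ 0.007493 cm
ground = pixel_cm * 25000 / 100 = 2.54 * 25000 / (339 * 100) = 63500 / 33900 ≈ 1.87 m

1.87 m


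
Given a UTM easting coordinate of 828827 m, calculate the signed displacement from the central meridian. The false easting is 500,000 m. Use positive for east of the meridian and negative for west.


displacement = 828827 - 500000 = 328827 m

328827 m


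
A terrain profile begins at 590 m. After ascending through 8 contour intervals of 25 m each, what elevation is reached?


elevation = 590 + 8 * 25 = 790 m

790 m


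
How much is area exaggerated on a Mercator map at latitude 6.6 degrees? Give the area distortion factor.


area_distortion = 1/cos^2(6.6) = 1.013

1.013


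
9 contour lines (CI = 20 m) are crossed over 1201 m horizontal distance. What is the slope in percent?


elevation change = 9 * 20 = 180 m
slope = 180 / 1201 * 100 = 15.0%

15.0%


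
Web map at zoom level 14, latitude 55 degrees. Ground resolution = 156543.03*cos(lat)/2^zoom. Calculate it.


res = 156543.03 * cos(55) / 2^14 = 156543.03 * 0.57357644 / 16384 = 5.48 m/pixel

5.48 m/pixel


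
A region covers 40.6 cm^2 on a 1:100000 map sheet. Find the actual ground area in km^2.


ground_area = 40.6 * (100000/100)^2 = 40600000.0 m^2 = 40.6 km^2

40.6 km^2


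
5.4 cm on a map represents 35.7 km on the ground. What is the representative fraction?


ground = 35.7 km = 3570000 cm; RF denominator = ground / map = 3570000 / 5.4 ≈ 661111; RF = 1:661111

1:661111


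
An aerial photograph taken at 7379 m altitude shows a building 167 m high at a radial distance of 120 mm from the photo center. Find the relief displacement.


d = h * r / H = 167 * 120 / 7379 = 2.72 mm

2.72 mm


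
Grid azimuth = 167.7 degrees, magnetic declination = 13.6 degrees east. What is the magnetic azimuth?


magnetic azimuth = grid azimuth - declination (east +ve)
mag_az = 167.7 - 13.6 = 154.1 degrees

154.1 degrees


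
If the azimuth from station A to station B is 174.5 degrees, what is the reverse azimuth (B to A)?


back azimuth = (174.5 + 180) mod 360 = 354.5 degrees

354.5 degrees


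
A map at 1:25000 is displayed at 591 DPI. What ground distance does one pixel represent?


pixel_cm = 2.54 / 591 ≈ 0.004298 cm
ground = pixel_cm * 25000 / 100 = 2.54 * 25000 / (591 * 100) = 63500 / 59100 ≈ 1.07 m

1.07 m


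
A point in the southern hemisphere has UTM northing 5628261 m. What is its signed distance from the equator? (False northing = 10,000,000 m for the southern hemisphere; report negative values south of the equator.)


For southern: actual = 5628261 - 10000000 = -4371739 m

-4371739 m


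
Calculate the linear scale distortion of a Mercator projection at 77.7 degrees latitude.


SF = 1 / cos(77.7) = 1 / 0.21303 = 4.694

4.694


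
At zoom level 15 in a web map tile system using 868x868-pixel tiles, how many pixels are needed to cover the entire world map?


tiles per axis = 2^15 = 32768
total tiles = 32768^2 = 1073741824
pixels per axis = 32768 * 868 = 28442624
total pixels = 28442624^2 = 808982860005376

808982860005376 pixels


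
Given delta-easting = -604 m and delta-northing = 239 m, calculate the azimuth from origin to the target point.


az = atan2(-604, 239) = -68.4 deg
adjusted to 0-360: 291.6 degrees

291.6 degrees


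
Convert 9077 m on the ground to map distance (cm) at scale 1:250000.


map_cm = 9077 * 100 / 250000 = 3.6308 cm ≈ 3.63 cm

3.63 cm


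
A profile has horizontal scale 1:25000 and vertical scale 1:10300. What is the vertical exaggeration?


VE = horizontal_scale / vertical_scale = 25000 / 10300 ≈ 2.4

2.4x


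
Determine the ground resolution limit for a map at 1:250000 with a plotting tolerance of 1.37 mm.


ground = 1.37 mm * 250000 / 1000 = 342.5 m

342.5 m


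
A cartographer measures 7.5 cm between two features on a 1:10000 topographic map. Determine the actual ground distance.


ground = 7.5 cm * 10000 / 100 = 750.0 m

750.0 m


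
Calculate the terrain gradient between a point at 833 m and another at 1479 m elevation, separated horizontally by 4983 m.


gradient = (1479 - 833) / 4983 = 646 / 4983 = 0.1296

0.1296


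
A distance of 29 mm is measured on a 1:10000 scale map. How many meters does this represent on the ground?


ground = 29 mm * 10000 / 1000 = 290.0 m

290.0 m


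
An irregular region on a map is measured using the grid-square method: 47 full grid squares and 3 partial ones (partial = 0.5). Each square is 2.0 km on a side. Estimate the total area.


effective squares = 47 + 3 * 0.5 = 48.5
area = 48.5 * 4.0 = 194.0 km^2

194.0 km^2


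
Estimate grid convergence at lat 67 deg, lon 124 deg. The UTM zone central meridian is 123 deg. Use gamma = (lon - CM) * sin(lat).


gamma = (124 - 123) * sin(67) = 1 * 0.920505 = 0.921 degrees

0.921 degrees


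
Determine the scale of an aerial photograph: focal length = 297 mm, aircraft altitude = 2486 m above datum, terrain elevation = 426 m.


scale = f / (H - h) = 297 mm / 2060 m = 297 / 2060000 = 1:6936

1:6936


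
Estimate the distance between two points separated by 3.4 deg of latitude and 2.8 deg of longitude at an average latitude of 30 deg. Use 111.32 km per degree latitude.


dlat_km = 3.4 * 111.32 = 378.488
dlon_km = 2.8 * 111.32 * cos(30) ≈ 269.937
dist = sqrt(378.488^2 + 269.937^2) ≈ 464.9 km

464.9 km


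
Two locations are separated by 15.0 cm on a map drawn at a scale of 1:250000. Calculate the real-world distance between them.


ground = 15.0 cm * 250000 / 100 = 37500.0 m = 37.5 km

37.5 km


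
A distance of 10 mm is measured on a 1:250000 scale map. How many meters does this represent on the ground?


ground = 10 mm * 250000 / 1000 = 2500.0 m

2500.0 m


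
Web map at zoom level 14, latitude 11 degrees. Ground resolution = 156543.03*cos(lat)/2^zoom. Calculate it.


res = 156543.03 * cos(11) / 2^14 = 156543.03 * 0.98162718 / 16384 = 9.38 m/pixel

9.38 m/pixel


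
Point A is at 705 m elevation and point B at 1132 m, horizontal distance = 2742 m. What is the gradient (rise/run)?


gradient = (1132 - 705) / 2742 = 427 / 2742 = 0.1557

0.1557


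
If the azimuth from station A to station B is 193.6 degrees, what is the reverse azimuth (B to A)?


back azimuth = (193.6 + 180) mod 360 = 13.6 degrees

13.6 degrees


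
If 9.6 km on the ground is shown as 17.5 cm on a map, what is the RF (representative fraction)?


ground = 9.6 km = 960000 cm; RF denominator = ground / map = 960000 / 17.5 ≈ 54857; RF = 1:54857

1:54857


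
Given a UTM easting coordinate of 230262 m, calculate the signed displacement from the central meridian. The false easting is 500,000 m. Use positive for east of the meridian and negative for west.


displacement = 230262 - 500000 = -269738 m

-269738 m


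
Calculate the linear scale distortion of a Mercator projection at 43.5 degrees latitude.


SF = 1 / cos(43.5) = 1 / 0.725374 = 1.379

1.379


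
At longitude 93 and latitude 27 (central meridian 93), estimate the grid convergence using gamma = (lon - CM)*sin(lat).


gamma = (93 - 93) * sin(27) = 0 * 0.45399 = 0.0 degrees

0.0 degrees


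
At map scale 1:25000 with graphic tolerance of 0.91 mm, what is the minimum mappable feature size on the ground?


ground = 0.91 mm * 25000 / 1000 = 22.75 m

22.75 m


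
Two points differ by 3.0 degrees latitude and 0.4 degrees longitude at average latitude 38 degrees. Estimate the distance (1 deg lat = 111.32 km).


dlat_km = 3.0 * 111.32 = 333.96
dlon_km = 0.4 * 111.32 * cos(38) ≈ 35.089
dist = sqrt(333.96^2 + 35.089^2) ≈ 335.8 km

335.8 km


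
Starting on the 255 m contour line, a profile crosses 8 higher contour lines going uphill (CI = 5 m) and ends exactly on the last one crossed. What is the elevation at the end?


elevation = 255 + 8 * 5 = 295 m

295 m


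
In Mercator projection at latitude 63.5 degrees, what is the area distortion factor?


area_distortion = 1/cos^2(63.5) = 5.023

5.023


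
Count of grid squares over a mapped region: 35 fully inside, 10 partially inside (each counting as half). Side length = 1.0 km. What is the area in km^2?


effective squares = 35 + 10 * 0.5 = 40.0
area = 40.0 * 1.0 = 40.0 km^2

40.0 km^2


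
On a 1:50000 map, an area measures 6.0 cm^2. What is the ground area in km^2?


ground_area = 6.0 * (50000/100)^2 = 1500000.0 m^2 = 1.5 km^2

1.5 km^2


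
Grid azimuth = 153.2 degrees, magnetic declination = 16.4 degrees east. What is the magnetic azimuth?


magnetic azimuth = grid azimuth - declination (east +ve)
mag_az = 153.2 - 16.4 = 136.8 degrees

136.8 degrees


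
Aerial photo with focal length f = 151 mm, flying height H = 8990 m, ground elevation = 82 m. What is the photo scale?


scale = f / (H - h) = 151 mm / 8908 m = 151 / 8908000 = 1:58993

1:58993


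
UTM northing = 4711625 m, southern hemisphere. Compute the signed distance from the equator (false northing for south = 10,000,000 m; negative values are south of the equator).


For southern: actual = 4711625 - 10000000 = -5288375 m

-5288375 m


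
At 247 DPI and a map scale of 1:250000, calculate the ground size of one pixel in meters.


pixel_cm = 2.54 / 247 ≈ 0.010283 cm
ground = pixel_cm * 250000 / 100 = 2.54 * 250000 / (247 * 100) = 635000 / 24700 ≈ 25.71 m

25.71 m


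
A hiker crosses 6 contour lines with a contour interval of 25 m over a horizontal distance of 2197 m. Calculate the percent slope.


elevation change = 6 * 25 = 150 m
slope = 150 / 2197 * 100 = 6.8%

6.8%


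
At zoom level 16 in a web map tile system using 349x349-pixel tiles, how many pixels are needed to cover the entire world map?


tiles per axis = 2^16 = 65536
total tiles = 65536^2 = 4294967296
pixels per axis = 65536 * 349 = 22872064
total pixels = 22872064^2 = 523131311620096

523131311620096 pixels


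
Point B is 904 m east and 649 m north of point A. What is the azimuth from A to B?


az = atan2(904, 649) = 54.3 deg
adjusted to 0-360: 54.3 degrees

54.3 degrees


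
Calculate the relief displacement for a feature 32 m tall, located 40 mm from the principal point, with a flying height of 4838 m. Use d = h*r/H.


d = h * r / H = 32 * 40 / 4838 = 0.26 mm

0.26 mm


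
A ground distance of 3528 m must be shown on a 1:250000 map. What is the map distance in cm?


map_cm = 3528 * 100 / 250000 = 1.4112 cm ≈ 1.41 cm

1.41 cm


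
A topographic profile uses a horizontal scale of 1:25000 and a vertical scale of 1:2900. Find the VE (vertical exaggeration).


VE = horizontal_scale / vertical_scale = 25000 / 2900 ≈ 8.6

8.6x


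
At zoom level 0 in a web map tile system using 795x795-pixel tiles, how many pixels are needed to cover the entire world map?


tiles per axis = 2^0 = 1
total tiles = 1^2 = 1
pixels per axis = 1 * 795 = 795
total pixels = 795^2 = 632025

632025 pixels


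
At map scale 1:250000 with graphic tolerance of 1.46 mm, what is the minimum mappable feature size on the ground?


ground = 1.46 mm * 250000 / 1000 = 365.0 m

365.0 m


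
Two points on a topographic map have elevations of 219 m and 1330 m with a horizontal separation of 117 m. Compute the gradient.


gradient = (1330 - 219) / 117 = 1111 / 117 = 9.4957

9.4957


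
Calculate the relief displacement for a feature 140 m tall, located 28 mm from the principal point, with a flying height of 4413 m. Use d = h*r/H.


d = h * r / H = 140 * 28 / 4413 = 0.89 mm

0.89 mm


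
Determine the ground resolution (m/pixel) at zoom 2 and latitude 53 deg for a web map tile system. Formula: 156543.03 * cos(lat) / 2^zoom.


res = 156543.03 * cos(53) / 2^2 = 156543.03 * 0.60181502 / 4 = 23552.49 m/pixel

23552.49 m/pixel


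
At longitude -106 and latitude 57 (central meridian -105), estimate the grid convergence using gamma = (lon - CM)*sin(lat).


gamma = (-106 - -105) * sin(57) = -1 * 0.838671 = -0.839 degrees

-0.839 degrees


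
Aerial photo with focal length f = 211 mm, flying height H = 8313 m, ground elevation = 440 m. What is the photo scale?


scale = f / (H - h) = 211 mm / 7873 m = 211 / 7873000 = 1:37313

1:37313


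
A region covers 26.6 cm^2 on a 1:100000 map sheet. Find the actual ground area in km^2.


ground_area = 26.6 * (100000/100)^2 = 26600000.0 m^2 = 26.6 km^2

26.6 km^2


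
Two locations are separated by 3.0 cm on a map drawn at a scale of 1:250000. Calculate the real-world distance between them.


ground = 3.0 cm * 250000 / 100 = 7500.0 m = 7.5 km

7.5 km


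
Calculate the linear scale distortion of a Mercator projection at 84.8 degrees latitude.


SF = 1 / cos(84.8) = 1 / 0.090633 = 11.034

11.034


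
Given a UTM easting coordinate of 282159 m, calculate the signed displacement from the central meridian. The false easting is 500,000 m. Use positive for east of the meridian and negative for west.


displacement = 282159 - 500000 = -217841 m

-217841 m


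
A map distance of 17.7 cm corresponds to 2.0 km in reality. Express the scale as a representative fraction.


ground = 2.0 km = 200000 cm; RF denominator = ground / map = 200000 / 17.7 ≈ 11299; RF = 1:11299

1:11299


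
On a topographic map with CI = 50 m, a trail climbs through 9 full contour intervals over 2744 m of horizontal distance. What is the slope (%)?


elevation change = 9 * 50 = 450 m
slope = 450 / 2744 * 100 = 16.4%

16.4%


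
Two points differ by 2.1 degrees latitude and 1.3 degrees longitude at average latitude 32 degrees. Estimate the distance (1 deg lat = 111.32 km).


dlat_km = 2.1 * 111.32 = 233.772
dlon_km = 1.3 * 111.32 * cos(32) ≈ 122.726
dist = sqrt(233.772^2 + 122.726^2) ≈ 264.0 km

264.0 km


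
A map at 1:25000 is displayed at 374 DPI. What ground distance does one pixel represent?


pixel_cm = 2.54 / 374 ≈ 0.006791 cm
ground = pixel_cm * 25000 / 100 = 2.54 * 25000 / (374 * 100) = 63500 / 37400 ≈ 1.7 m

1.7 m


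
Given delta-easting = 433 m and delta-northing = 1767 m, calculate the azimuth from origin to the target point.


az = atan2(433, 1767) = 13.8 deg
adjusted to 0-360: 13.8 degrees

13.8 degrees


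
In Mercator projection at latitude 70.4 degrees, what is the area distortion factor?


area_distortion = 1/cos^2(70.4) = 8.887

8.887


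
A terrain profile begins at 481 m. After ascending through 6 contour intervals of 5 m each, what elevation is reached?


elevation = 481 + 6 * 5 = 511 m

511 m


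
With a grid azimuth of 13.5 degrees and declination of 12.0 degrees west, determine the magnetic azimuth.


magnetic azimuth = grid azimuth - declination (east +ve)
mag_az = 13.5 - -12.0 = 25.5 degrees

25.5 degrees


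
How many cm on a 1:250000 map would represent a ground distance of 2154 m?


map_cm = 2154 * 100 / 250000 = 0.8616 cm ≈ 0.86 cm

0.86 cm


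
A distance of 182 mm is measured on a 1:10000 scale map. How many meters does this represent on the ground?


ground = 182 mm * 10000 / 1000 = 1820.0 m

1820.0 m


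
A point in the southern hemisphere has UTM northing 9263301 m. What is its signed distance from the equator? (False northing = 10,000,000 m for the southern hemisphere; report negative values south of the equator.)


For southern: actual = 9263301 - 10000000 = -736699 m

-736699 m


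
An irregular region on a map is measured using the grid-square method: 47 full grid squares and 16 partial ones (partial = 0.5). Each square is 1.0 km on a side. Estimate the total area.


effective squares = 47 + 16 * 0.5 = 55.0
area = 55.0 * 1.0 = 55.0 km^2

55.0 km^2


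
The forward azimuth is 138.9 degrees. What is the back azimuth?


back azimuth = (138.9 + 180) mod 360 = 318.9 degrees

318.9 degrees


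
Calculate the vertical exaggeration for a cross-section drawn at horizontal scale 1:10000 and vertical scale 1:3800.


VE = horizontal_scale / vertical_scale = 10000 / 3800 ≈ 2.6

2.6x


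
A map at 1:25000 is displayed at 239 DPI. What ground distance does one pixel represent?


pixel_cm = 2.54 / 239 ≈ 0.010628 cm
ground = pixel_cm * 25000 / 100 = 2.54 * 25000 / (239 * 100) = 63500 / 23900 ≈ 2.66 m

2.66 m


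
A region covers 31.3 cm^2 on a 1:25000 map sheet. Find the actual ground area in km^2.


ground_area = 31.3 * (25000/100)^2 = 1956250.0 m^2 = 1.95625 km^2 ≈ 1.956 km^2

1.956 km^2


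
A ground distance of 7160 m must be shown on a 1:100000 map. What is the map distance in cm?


map_cm = 7160 * 100 / 100000 = 7.16 cm

7.16 cm


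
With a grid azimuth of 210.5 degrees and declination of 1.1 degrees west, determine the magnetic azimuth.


magnetic azimuth = grid azimuth - declination (east +ve)
mag_az = 210.5 - -1.1 = 211.6 degrees

211.6 degrees


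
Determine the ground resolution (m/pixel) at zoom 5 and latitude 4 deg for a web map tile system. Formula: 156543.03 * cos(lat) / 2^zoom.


res = 156543.03 * cos(4) / 2^5 = 156543.03 * 0.99756405 / 32 = 4880.05 m/pixel

4880.05 m/pixel


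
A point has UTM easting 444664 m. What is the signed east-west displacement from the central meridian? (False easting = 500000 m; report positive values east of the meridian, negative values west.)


displacement = 444664 - 500000 = -55336 m

-55336 m


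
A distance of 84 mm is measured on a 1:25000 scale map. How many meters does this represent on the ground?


ground = 84 mm * 25000 / 1000 = 2100.0 m

2100.0 m


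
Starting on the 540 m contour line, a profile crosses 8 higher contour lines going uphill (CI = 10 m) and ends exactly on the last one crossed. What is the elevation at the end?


elevation = 540 + 8 * 10 = 620 m

620 m


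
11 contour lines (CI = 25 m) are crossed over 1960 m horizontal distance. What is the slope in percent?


elevation change = 11 * 25 = 275 m
slope = 275 / 1960 * 100 = 14.0%

14.0%


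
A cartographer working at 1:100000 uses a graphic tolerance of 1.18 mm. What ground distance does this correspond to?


ground = 1.18 mm * 100000 / 1000 = 118.0 m

118.0 m


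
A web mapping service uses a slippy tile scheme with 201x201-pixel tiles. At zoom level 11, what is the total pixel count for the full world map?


tiles per axis = 2^11 = 2048
total tiles = 2048^2 = 4194304
pixels per axis = 2048 * 201 = 411648
total pixels = 411648^2 = 169454075904

169454075904 pixels


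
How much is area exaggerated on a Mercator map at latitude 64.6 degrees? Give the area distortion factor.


area_distortion = 1/cos^2(64.6) = 5.435

5.435


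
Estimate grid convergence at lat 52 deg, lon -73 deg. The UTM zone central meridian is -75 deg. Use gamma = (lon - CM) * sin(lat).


gamma = (-73 - -75) * sin(52) = 2 * 0.788011 = 1.576 degrees

1.576 degrees


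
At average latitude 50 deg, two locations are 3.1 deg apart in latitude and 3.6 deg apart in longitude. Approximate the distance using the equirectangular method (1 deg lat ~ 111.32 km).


dlat_km = 3.1 * 111.32 = 345.092
dlon_km = 3.6 * 111.32 * cos(50) ≈ 257.598
dist = sqrt(345.092^2 + 257.598^2) ≈ 430.6 km

430.6 km


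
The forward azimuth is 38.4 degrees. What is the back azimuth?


back azimuth = (38.4 + 180) mod 360 = 218.4 degrees

218.4 degrees


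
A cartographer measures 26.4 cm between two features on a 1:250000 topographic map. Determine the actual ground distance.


ground = 26.4 cm * 250000 / 100 = 66000.0 m = 66.0 km

66.0 km


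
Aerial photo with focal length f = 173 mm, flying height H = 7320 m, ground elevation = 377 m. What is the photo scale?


scale = f / (H - h) = 173 mm / 6943 m = 173 / 6943000 = 1:40133

1:40133


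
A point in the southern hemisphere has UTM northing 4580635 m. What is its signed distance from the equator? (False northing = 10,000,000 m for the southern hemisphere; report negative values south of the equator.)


For southern: actual = 4580635 - 10000000 = -5419365 m

-5419365 m


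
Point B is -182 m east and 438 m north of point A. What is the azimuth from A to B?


az = atan2(-182, 438) = -22.6 deg
adjusted to 0-360: 337.4 degrees

337.4 degrees


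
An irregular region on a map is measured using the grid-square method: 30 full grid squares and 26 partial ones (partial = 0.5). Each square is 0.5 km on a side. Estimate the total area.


effective squares = 30 + 26 * 0.5 = 43.0
area = 43.0 * 0.25 = 10.75 km^2

10.75 km^2


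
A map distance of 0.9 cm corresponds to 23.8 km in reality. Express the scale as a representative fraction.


ground = 23.8 km = 2380000 cm; RF denominator = ground / map = 2380000 / 0.9 ≈ 2644444; RF = 1:2644444

1:2644444


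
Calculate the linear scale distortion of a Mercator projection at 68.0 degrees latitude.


SF = 1 / cos(68.0) = 1 / 0.374607 = 2.669

2.669


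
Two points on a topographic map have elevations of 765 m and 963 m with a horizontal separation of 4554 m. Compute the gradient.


gradient = (963 - 765) / 4554 = 198 / 4554 = 0.0435

0.0435


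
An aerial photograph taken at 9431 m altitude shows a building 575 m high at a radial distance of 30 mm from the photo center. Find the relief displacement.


d = h * r / H = 575 * 30 / 9431 = 1.83 mm

1.83 mm


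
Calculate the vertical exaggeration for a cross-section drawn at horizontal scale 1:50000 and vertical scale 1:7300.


VE = horizontal_scale / vertical_scale = 50000 / 7300 ≈ 6.8

6.8x


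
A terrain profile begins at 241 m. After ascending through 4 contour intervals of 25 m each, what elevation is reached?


elevation = 241 + 4 * 25 = 341 m

341 m


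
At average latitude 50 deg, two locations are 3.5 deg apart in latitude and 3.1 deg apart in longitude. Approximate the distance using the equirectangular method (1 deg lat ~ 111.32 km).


dlat_km = 3.5 * 111.32 = 389.62
dlon_km = 3.1 * 111.32 * cos(50) ≈ 221.821
dist = sqrt(389.62^2 + 221.821^2) ≈ 448.3 km

448.3 km


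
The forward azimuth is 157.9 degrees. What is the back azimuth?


back azimuth = (157.9 + 180) mod 360 = 337.9 degrees

337.9 degrees


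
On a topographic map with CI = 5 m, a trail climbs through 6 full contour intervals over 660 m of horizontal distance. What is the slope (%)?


elevation change = 6 * 5 = 30 m
slope = 30 / 660 * 100 = 4.5%

4.5%


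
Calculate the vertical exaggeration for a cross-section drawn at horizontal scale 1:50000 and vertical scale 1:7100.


VE = horizontal_scale / vertical_scale = 50000 / 7100 ≈ 7.0

7.0x


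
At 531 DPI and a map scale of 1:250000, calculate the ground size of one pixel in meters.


pixel_cm = 2.54 / 531 ≈ 0.004783 cm
ground = pixel_cm * 250000 / 100 = 2.54 * 250000 / (531 * 100) = 635000 / 53100 ≈ 11.96 m

11.96 m


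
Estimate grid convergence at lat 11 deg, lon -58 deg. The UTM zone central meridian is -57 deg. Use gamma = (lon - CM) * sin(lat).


gamma = (-58 - -57) * sin(11) = -1 * 0.190809 = -0.191 degrees

-0.191 degrees


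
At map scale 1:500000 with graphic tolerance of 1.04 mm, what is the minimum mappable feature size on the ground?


ground = 1.04 mm * 500000 / 1000 = 520.0 m

520.0 m


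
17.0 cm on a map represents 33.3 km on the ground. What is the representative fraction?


ground = 33.3 km = 3330000 cm; RF denominator = ground / map = 3330000 / 17.0 ≈ 195882; RF = 1:195882

1:195882


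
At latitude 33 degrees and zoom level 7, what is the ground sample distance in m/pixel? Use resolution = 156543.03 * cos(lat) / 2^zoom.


res = 156543.03 * cos(33) / 2^7 = 156543.03 * 0.83867057 / 128 = 1025.69 m/pixel

1025.69 m/pixel


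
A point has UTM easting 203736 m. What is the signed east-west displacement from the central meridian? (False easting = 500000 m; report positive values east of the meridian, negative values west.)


displacement = 203736 - 500000 = -296264 m

-296264 m


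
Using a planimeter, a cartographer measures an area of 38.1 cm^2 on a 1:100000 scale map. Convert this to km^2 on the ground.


ground_area = 38.1 * (100000/100)^2 = 38100000.0 m^2 = 38.1 km^2

38.1 km^2


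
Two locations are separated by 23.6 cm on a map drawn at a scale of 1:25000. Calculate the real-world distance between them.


ground = 23.6 cm * 25000 / 100 = 5900.0 m = 5.9 km

5.9 km


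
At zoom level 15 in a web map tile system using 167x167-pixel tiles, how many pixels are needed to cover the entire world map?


tiles per axis = 2^15 = 32768
total tiles = 32768^2 = 1073741824
pixels per axis = 32768 * 167 = 5472256
total pixels = 5472256^2 = 29945585729536

29945585729536 pixels


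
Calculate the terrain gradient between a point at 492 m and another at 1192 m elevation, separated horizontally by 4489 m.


gradient = (1192 - 492) / 4489 = 700 / 4489 = 0.1559

0.1559


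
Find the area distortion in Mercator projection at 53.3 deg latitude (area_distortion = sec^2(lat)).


area_distortion = 1/cos^2(53.3) = 2.8

2.8


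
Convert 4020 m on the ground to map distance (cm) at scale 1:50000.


map_cm = 4020 * 100 / 50000 = 8.04 cm

8.04 cm


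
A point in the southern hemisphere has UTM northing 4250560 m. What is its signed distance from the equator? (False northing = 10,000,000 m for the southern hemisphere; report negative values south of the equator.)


For southern: actual = 4250560 - 10000000 = -5749440 m

-5749440 m


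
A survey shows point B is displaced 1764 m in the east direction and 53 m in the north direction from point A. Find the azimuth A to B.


az = atan2(1764, 53) = 88.3 deg
adjusted to 0-360: 88.3 degrees

88.3 degrees


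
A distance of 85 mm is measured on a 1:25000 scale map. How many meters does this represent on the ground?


ground = 85 mm * 25000 / 1000 = 2125.0 m

2125.0 m


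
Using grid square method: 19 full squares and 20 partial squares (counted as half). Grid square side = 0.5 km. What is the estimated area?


effective squares = 19 + 20 * 0.5 = 29.0
area = 29.0 * 0.25 = 7.25 km^2

7.25 km^2


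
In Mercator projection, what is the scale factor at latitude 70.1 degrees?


SF = 1 / cos(70.1) = 1 / 0.34038 = 2.938

2.938


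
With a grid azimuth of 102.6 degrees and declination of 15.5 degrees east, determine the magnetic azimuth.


magnetic azimuth = grid azimuth - declination (east +ve)
mag_az = 102.6 - 15.5 = 87.1 degrees

87.1 degrees


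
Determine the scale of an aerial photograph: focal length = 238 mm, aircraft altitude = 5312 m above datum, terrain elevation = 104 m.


scale = f / (H - h) = 238 mm / 5208 m = 238 / 5208000 = 1:21882

1:21882


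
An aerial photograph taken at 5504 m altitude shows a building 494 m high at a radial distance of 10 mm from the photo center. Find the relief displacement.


d = h * r / H = 494 * 10 / 5504 = 0.9 mm

0.9 mm


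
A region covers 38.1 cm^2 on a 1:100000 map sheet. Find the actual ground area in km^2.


ground_area = 38.1 * (100000/100)^2 = 38100000.0 m^2 = 38.1 km^2

38.1 km^2


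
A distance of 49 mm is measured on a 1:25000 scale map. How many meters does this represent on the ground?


ground = 49 mm * 25000 / 1000 = 1225.0 m

1225.0 m


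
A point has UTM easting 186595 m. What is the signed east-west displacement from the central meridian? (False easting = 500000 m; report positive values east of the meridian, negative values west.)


displacement = 186595 - 500000 = -313405 m

-313405 m


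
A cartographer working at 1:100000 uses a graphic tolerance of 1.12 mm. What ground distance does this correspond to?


ground = 1.12 mm * 100000 / 1000 = 112.0 m

112.0 m


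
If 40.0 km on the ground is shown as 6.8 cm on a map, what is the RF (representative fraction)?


ground = 40.0 km = 4000000 cm; RF denominator = ground / map = 4000000 / 6.8 ≈ 588235; RF = 1:588235

1:588235


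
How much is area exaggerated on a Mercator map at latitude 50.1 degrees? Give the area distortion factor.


area_distortion = 1/cos^2(50.1) = 2.43

2.43


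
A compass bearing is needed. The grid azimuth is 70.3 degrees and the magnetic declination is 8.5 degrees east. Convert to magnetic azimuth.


magnetic azimuth = grid azimuth - declination (east +ve)
mag_az = 70.3 - 8.5 = 61.8 degrees

61.8 degrees


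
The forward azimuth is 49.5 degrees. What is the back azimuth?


back azimuth = (49.5 + 180) mod 360 = 229.5 degrees

229.5 degrees


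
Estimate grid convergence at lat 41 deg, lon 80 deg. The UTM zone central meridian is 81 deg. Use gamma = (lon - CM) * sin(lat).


gamma = (80 - 81) * sin(41) = -1 * 0.656059 = -0.656 degrees

-0.656 degrees


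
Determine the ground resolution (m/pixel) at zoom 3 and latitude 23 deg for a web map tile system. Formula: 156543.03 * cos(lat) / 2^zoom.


res = 156543.03 * cos(23) / 2^3 = 156543.03 * 0.92050485 / 8 = 18012.33 m/pixel

18012.33 m/pixel
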